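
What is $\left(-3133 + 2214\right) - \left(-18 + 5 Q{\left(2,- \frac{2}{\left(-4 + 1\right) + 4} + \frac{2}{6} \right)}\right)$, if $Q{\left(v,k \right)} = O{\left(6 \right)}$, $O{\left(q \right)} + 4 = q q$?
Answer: $-1061$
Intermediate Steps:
$O{\left(q \right)} = -4 + q^{2}$ ($O{\left(q \right)} = -4 + q q = -4 + q^{2}$)
$Q{\left(v,k \right)} = 32$ ($Q{\left(v,k \right)} = -4 + 6^{2} = -4 + 36 = 32$)
$\left(-3133 + 2214\right) - \left(-18 + 5 Q{\left(2,- \frac{2}{\left(-4 + 1\right) + 4} + \frac{2}{6} \right)}\right) = \left(-3133 + 2214\right) + \left(18 - 160\right) = -919 + \left(18 - 160\right) = -919 - 142 = -1061$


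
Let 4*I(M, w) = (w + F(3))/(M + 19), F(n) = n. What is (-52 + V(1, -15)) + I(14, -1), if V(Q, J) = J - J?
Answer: -3431/66 ≈ -51.985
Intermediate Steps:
V(Q, J) = 0
I(M, w) = (3 + w)/(4*(19 + M)) (I(M, w) = ((w + 3)/(M + 19))/4 = ((3 + w)/(19 + M))/4 = (3 + w)/(4*(19 + M)))
(-52 + V(1, -15)) + I(14, -1) = (-52 + 0) + (3 - 1)/(4*(19 + 14)) = -52 + (¼)*2/33 = -52 + (¼)*(1/33)*2 = -52 + 1/66 = -3431/66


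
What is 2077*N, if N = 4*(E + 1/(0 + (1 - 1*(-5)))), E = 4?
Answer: 103850/3 ≈ 34617.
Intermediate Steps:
N = 50/3 (N = 4*(4 + 1/(0 + (1 - 1*(-5)))) = 4*(4 + 1/(0 + (1 + 5))) = 4*(4 + 1/(0 + 6)) = 4*(4 + 1/6) = 4*(25/6) = 50/3 ≈ 16.667)
2077*N = 2077*(50/3) = 103850/3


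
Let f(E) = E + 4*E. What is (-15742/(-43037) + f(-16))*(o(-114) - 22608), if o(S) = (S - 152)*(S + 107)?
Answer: 71101064628/43037 ≈ 1.6521e+6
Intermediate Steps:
f(E) = 5*E
o(S) = (-152 + S)*(107 + S)
(-15742/(-43037) + f(-16))*(o(-114) - 22608) = (-15742/(-43037) + 5*(-16))*((-16264 + (-114)² - 45*(-114)) - 22608) = (-15742*(-1/43037) - 80)*((-16264 + 12996 + 5130) - 22608) = (15742/43037 - 80)*(1862 - 22608) = -3427218/43037*(-20746) = 71101064628/43037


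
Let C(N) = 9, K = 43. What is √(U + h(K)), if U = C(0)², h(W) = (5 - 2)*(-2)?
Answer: 5*√3 ≈ 8.6602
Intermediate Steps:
h(W) = -6 (h(W) = 3*(-2) = -6)
U = 81 (U = 9² = 81)
√(U + h(K)) = √(81 - 6) = √75 = 5*√3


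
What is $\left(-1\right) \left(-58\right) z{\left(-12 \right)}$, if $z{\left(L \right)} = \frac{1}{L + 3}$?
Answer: $- \frac{58}{9} \approx -6.4444$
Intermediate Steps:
$z{\left(L \right)} = \frac{1}{3 + L}$
$\left(-1\right) \left(-58\right) z{\left(-12 \right)} = \frac{\left(-1\right) \left(-58\right)}{3 - 12} = \frac{58}{-9} = 58 \left(- \frac{1}{9}\right) = - \frac{58}{9}$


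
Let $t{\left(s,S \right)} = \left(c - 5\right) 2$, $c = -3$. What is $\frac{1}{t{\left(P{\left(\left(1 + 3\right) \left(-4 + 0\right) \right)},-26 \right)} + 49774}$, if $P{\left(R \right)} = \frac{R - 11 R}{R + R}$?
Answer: $\frac{1}{49758} \approx 2.0097 \cdot 10^{-5}$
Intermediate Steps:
$P{\left(R \right)} = -5$ ($P{\left(R \right)} = \frac{\left(-10\right) R}{2 R} = - 10 R \frac{1}{2 R} = -5$)
$t{\left(s,S \right)} = -16$ ($t{\left(s,S \right)} = \left(-3 - 5\right) 2 = \left(-8\right) 2 = -16$)
$\frac{1}{t{\left(P{\left(\left(1 + 3\right) \left(-4 + 0\right) \right)},-26 \right)} + 49774} = \frac{1}{-16 + 49774} = \frac{1}{49758}$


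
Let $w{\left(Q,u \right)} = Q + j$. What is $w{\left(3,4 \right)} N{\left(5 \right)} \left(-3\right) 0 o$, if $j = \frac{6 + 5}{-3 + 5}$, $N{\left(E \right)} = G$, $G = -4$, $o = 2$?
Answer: $0$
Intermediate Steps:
$N{\left(E \right)} = -4$
$j = \frac{11}{2} \approx 5.5$
$w{\left(Q,u \right)} = \frac{11}{2} + Q$ ($w{\left(Q,u \right)} = Q + \frac{11}{2} = \frac{11}{2} + Q$)
$w{\left(3,4 \right)} N{\left(5 \right)} \left(-3\right) 0 o = \left(\frac{11}{2} + 3\right) \left(-4\right) \left(-3\right) 0 \cdot 2 = \frac{17}{2} \left(-4\right) 0 \cdot 2 = \left(-34\right) 0 = 0$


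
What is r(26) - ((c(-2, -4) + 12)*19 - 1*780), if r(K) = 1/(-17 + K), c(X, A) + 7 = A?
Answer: 6850/9 ≈ 761.11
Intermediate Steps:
c(X, A) = -7 + A
r(26) - ((c(-2, -4) + 12)*19 - 1*780) = 1/(-17 + 26) - (((-7 - 4) + 12)*19 - 1*780) = 1/9 - ((-11 + 12)*19 - 780) = ⅑ - (1*19 - 780) = ⅑ - (19 - 780) = ⅑ - 1*(-761) = ⅑ + 761 = 6850/9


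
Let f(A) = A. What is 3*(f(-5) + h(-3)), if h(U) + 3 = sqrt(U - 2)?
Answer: -24 + 3*I*sqrt(5) ≈ -24.0 + 6.7082*I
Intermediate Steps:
h(U) = -3 + sqrt(-2 + U) (h(U) = -3 + sqrt(U - 2) = -3 + sqrt(-2 + U))
3*(f(-5) + h(-3)) = 3*(-5 + (-3 + sqrt(-2 - 3))) = 3*(-5 + (-3 + sqrt(-5))) = 3*(-5 + (-3 + I*sqrt(5))) = 3*(-8 + I*sqrt(5)) = -24 + 3*I*sqrt(5)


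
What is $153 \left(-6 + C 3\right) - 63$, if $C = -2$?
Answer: $-1899$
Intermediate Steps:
$153 \left(-6 + C 3\right) - 63 = 153 \left(-6 - 6\right) - 63 = 153 \left(-12\right) - 63 = -1836 - 63 = -1899$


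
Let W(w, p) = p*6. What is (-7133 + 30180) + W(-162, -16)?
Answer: 22951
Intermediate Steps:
W(w, p) = 6*p
(-7133 + 30180) + W(-162, -16) = (-7133 + 30180) + 6*(-16) = 23047 - 96 = 22951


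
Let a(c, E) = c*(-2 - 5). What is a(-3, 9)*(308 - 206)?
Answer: 2142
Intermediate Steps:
a(c, E) = -7*c (a(c, E) = c*(-7) = -7*c)
a(-3, 9)*(308 - 206) = (-7*(-3))*(308 - 206) = 21*102 = 2142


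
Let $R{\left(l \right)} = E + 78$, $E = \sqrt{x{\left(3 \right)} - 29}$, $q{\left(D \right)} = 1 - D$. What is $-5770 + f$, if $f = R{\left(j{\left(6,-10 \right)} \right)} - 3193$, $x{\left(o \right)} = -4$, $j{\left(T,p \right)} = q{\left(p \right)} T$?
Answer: $-8885 + i \sqrt{33} \approx -8885.0 + 5.7446 i$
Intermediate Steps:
$j{\left(T,p \right)} = T \left(1 - p\right)$ ($j{\left(T,p \right)} = \left(1 - p\right) T = T \left(1 - p\right)$)
$E = i \sqrt{33}$ ($E = \sqrt{-4 - 29} = \sqrt{-33} = i \sqrt{33} \approx 5.7446 i$)
$R{\left(l \right)} = 78 + i \sqrt{33}$ ($R{\left(l \right)} = i \sqrt{33} + 78 = 78 + i \sqrt{33}$)
$f = -3115 + i \sqrt{33}$ ($f = \left(78 + i \sqrt{33}\right) - 3193 = -3115 + i \sqrt{33} \approx -3115.0 + 5.7446 i$)
$-5770 + f = -5770 - \left(3115 - i \sqrt{33}\right) = -8885 + i \sqrt{33}$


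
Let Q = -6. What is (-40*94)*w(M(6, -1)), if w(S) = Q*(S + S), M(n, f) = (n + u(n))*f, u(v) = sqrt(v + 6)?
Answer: -270720 - 90240*sqrt(3) ≈ -4.2702e+5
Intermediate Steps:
u(v) = sqrt(6 + v)
M(n, f) = f*(n + sqrt(6 + n)) (M(n, f) = (n + sqrt(6 + n))*f = f*(n + sqrt(6 + n)))
w(S) = -12*S (w(S) = -6*(S + S) = -12*S)
(-40*94)*w(M(6, -1)) = (-40*94)*(-(-12)*(6 + sqrt(6 + 6))) = -(-45120)*(-(6 + sqrt(12))) = -(-45120)*(-(6 + 2*sqrt(3))) = -(-45120)*(-6 - 2*sqrt(3)) = -3760*(72 + 24*sqrt(3)) = -270720 - 90240*sqrt(3)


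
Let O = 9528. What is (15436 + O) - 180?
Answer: 24784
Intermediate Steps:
(15436 + O) - 180 = (15436 + 9528) - 180 = 24964 - 180 = 24784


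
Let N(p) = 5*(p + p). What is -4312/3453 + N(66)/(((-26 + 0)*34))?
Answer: -1522697/763113 ≈ -1.9954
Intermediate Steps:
N(p) = 10*p (N(p) = 5*(2*p) = 10*p)
-4312/3453 + N(66)/(((-26 + 0)*34)) = -4312/3453 + (10*66)/(((-26 + 0)*34)) = -4312*1/3453 + 660/((-26*34)) = -4312/3453 + 660/(-884) = -4312/3453 + 660*(-1/884) = -4312/3453 - 165/221 = -1522697/763113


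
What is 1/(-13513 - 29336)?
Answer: -1/42849 ≈ -2.3338e-5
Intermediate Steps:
1/(-13513 - 29336) = 1/(-42849) = -1/42849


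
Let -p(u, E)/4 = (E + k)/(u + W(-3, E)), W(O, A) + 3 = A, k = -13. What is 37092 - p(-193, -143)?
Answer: 4191604/113 ≈ 37094.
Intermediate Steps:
W(O, A) = -3 + A
p(u, E) = -4*(-13 + E)/(-3 + E + u) (p(u, E) = -4*(E - 13)/(u + (-3 + E)) = -4*(-13 + E)/(-3 + E + u))
37092 - p(-193, -143) = 37092 - 4*(13 - 1*(-143))/(-3 - 143 - 193) = 37092 - 4*(13 + 143)/(-339) = 37092 - 4*(-1)*156/339 = 37092 - 1*(-208/113) = 37092 + 208/113 = 4191604/113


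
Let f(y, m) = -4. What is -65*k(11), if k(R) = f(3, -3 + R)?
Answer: 260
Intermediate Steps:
k(R) = -4
-65*k(11) = -65*(-4) = 260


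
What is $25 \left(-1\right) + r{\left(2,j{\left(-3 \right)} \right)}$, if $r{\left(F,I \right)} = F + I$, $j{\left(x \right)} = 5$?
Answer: $-18$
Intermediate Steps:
$25 \left(-1\right) + r{\left(2,j{\left(-3 \right)} \right)} = 25 \left(-1\right) + \left(2 + 5\right) = -25 + 7 = -18$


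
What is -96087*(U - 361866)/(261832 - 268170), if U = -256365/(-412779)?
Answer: -4784185478416221/872064434 ≈ -5.4860e+6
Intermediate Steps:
U = 85455/137593 (U = -256365*(-1/412779) = 85455/137593 ≈ 0.62107)
-96087*(U - 361866)/(261832 - 268170) = -96087*(85455/137593 - 361866)/(261832 - 268170) = -96087/((-6338/(-49790143083/137593))) = -96087/((-6338*(-137593/49790143083))) = -96087/872064434/49790143083 = -96087*49790143083/872064434 = -4784185478416221/872064434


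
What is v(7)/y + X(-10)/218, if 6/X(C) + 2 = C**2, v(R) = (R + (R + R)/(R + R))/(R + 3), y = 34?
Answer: 21619/907970 ≈ 0.023810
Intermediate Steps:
v(R) = (1 + R)/(3 + R) (v(R) = (R + (2*R)/((2*R)))/(3 + R) = (R + (2*R)*(1/(2*R)))/(3 + R) = (R + 1)/(3 + R) = (1 + R)/(3 + R))
X(C) = 6/(-2 + C**2)
v(7)/y + X(-10)/218 = ((1 + 7)/(3 + 7))/34 + (6/(-2 + (-10)**2))/218 = (8/10)*(1/34) + (6/(-2 + 100))*(1/218) = ((1/10)*8)*(1/34) + (6/98)*(1/218) = (4/5)*(1/34) + (6*(1/98))*(1/218) = 2/85 + (3/49)*(1/218) = 2/85 + 3/10682 = 21619/907970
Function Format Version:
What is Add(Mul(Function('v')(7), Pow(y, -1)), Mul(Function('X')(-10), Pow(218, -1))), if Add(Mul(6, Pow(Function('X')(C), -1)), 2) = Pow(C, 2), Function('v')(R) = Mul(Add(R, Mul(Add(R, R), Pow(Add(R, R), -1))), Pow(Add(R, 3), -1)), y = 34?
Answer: Rational(21619, 907970) ≈ 0.023810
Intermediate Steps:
Function('v')(R) = Mul(Pow(Add(3, R), -1), Add(1, R)) (Function('v')(R) = Mul(Add(R, Mul(Mul(2, R), Pow(Mul(2, R), -1))), Pow(Add(3, R), -1)) = Mul(Add(R, Mul(Mul(2, R), Mul(Rational(1, 2), Pow(R, -1)))), Pow(Add(3, R), -1)) = Mul(Add(R, 1), Pow(Add(3, R), -1)) = Mul(Add(1, R), Pow(Add(3, R), -1)) = Mul(Pow(Add(3, R), -1), Add(1, R)))
Function('X')(C) = Mul(6, Pow(Add(-2, Pow(C, 2)), -1))
Add(Mul(Function('v')(7), Pow(y, -1)), Mul(Function('X')(-10), Pow(218, -1))) = Add(Mul(Mul(Pow(Add(3, 7), -1), Add(1, 7)), Pow(34, -1)), Mul(Mul(6, Pow(Add(-2, Pow(-10, 2)), -1)), Pow(218, -1))) = Add(Mul(Mul(Pow(10, -1), 8), Rational(1, 34)), Mul(Mul(6, Pow(Add(-2, 100), -1)), Rational(1, 218))) = Add(Mul(Mul(Rational(1, 10), 8), Rational(1, 34)), Mul(Mul(6, Pow(98, -1)), Rational(1, 218))) = Add(Mul(Rational(4, 5), Rational(1, 34)), Mul(Mul(6, Rational(1, 98)), Rational(1, 218))) = Add(Rational(2, 85), Mul(Rational(3, 49), Rational(1, 218))) = Add(Rational(2, 85), Rational(3, 10682)) = Rational(21619, 907970)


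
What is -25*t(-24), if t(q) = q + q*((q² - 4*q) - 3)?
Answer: 402000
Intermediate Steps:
t(q) = q + q*(-3 + q² - 4*q)
-25*t(-24) = -(-600)*(-2 + (-24)² - 4*(-24)) = -(-600)*(-2 + 576 + 96) = -(-600)*670 = -25*(-16080) = 402000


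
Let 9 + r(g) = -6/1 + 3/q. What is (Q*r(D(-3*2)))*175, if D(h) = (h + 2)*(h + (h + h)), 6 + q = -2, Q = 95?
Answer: -2044875/8 ≈ -2.5561e+5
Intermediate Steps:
q = -8 (q = -6 - 2 = -8)
D(h) = 3*h*(2 + h) (D(h) = (2 + h)*(h + 2*h) = (2 + h)*(3*h) = 3*h*(2 + h))
r(g) = -123/8 (r(g) = -9 + (-6/1 + 3/(-8)) = -9 + (-6*1 + 3*(-⅛)) = -9 + (-6 - 3/8) = -9 - 51/8 = -123/8)
(Q*r(D(-3*2)))*175 = (95*(-123/8))*175 = -11685/8*175 = -2044875/8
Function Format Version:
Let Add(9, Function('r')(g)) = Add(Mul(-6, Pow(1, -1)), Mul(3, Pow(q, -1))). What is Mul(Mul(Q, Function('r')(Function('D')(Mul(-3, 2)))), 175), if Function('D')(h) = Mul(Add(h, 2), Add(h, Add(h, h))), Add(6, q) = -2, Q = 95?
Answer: Rational(-2044875, 8) ≈ -2.5561e+5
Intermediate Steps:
q = -8 (q = Add(-6, -2) = -8)
Function('D')(h) = Mul(3, h, Add(2, h)) (Function('D')(h) = Mul(Add(2, h), Add(h, Mul(2, h))) = Mul(Add(2, h), Mul(3, h)) = Mul(3, h, Add(2, h)))
Function('r')(g) = Rational(-123, 8) (Function('r')(g) = Add(-9, Add(Mul(-6, Pow(1, -1)), Mul(3, Pow(-8, -1)))) = Add(-9, Add(Mul(-6, 1), Mul(3, Rational(-1, 8)))) = Add(-9, Add(-6, Rational(-3, 8))) = Add(-9, Rational(-51, 8)) = Rational(-123, 8))
Mul(Mul(Q, Function('r')(Function('D')(Mul(-3, 2)))), 175) = Mul(Mul(95, Rational(-123, 8)), 175) = Mul(Rational(-11685, 8), 175) = Rational(-2044875, 8)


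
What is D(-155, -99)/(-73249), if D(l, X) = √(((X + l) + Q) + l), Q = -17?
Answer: -I*√426/73249 ≈ -0.00028178*I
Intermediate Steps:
D(l, X) = √(-17 + X + 2*l) (D(l, X) = √(((X + l) - 17) + l) = √((-17 + X + l) + l) = √(-17 + X + 2*l))
D(-155, -99)/(-73249) = √(-17 - 99 + 2*(-155))/(-73249) = √(-17 - 99 - 310)*(-1/73249) = √(-426)*(-1/73249) = (I*√426)*(-1/73249) = -I*√426/73249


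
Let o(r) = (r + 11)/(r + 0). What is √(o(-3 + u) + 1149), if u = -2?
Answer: √28695/5 ≈ 33.879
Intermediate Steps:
o(r) = (11 + r)/r
√(o(-3 + u) + 1149) = √((11 + (-3 - 2))/(-3 - 2) + 1149) = √((11 - 5)/(-5) + 1149) = √(-⅕*6 + 1149) = √(-6/5 + 1149) = √(5739/5) = √28695/5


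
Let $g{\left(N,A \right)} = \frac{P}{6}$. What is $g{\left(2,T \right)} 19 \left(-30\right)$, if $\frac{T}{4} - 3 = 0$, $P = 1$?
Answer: $-95$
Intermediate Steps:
$T = 12$ ($T = 12 + 4 \cdot 0 = 12 + 0 = 12$)
$g{\left(N,A \right)} = \frac{1}{6}$ ($g{\left(N,A \right)} = 1 \cdot \frac{1}{6} = \frac{1}{6}$)
$g{\left(2,T \right)} 19 \left(-30\right) = \frac{1}{6} \cdot 19 \left(-30\right) = \frac{19}{6} \left(-30\right) = -95$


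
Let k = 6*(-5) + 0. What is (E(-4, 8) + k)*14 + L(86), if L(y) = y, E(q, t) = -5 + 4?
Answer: -348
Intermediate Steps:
E(q, t) = -1
k = -30 (k = -30 + 0 = -30)
(E(-4, 8) + k)*14 + L(86) = (-1 - 30)*14 + 86 = -31*14 + 86 = -434 + 86 = -348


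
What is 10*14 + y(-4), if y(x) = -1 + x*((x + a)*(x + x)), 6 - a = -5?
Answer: 363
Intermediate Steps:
a = 11 (a = 6 - 1*(-5) = 6 + 5 = 11)
y(x) = -1 + 2*x**2*(11 + x) (y(x) = -1 + x*((x + 11)*(x + x)) = -1 + x*((11 + x)*(2*x)) = -1 + x*(2*x*(11 + x)) = -1 + 2*x**2*(11 + x))
10*14 + y(-4) = 10*14 + (-1 + 2*(-4)**3 + 22*(-4)**2) = 140 + (-1 + 2*(-64) + 22*16) = 140 + (-1 - 128 + 352) = 140 + 223 = 363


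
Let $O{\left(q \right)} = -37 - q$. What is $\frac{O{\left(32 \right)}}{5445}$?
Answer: $- \frac{23}{1815} \approx -0.012672$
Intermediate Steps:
$\frac{O{\left(32 \right)}}{5445} = \frac{-37 - 32}{5445} = \left(-37 - 32\right) \frac{1}{5445} = \left(-69\right) \frac{1}{5445} = - \frac{23}{1815}$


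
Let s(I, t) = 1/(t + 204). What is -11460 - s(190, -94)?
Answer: -1260601/110 ≈ -11460.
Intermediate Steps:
s(I, t) = 1/(204 + t)
-11460 - s(190, -94) = -11460 - 1/(204 - 94) = -11460 - 1/110 = -1260601/110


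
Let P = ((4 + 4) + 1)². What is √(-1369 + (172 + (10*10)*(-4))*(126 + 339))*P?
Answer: 81*I*√107389 ≈ 26544.0*I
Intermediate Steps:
P = 81 (P = (8 + 1)² = 9² = 81)
√(-1369 + (172 + (10*10)*(-4))*(126 + 339))*P = √(-1369 + (172 + (10*10)*(-4))*(126 + 339))*81 = √(-1369 + (172 + 100*(-4))*465)*81 = √(-1369 + (172 - 400)*465)*81 = √(-1369 - 228*465)*81 = √(-1369 - 106020)*81 = √(-107389)*81 = (I*√107389)*81 = 81*I*√107389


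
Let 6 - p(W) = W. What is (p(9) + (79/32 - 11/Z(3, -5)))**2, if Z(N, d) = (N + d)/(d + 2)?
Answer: 297025/1024 ≈ 290.06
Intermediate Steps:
Z(N, d) = (N + d)/(2 + d)
p(W) = 6 - W
(p(9) + (79/32 - 11/Z(3, -5)))**2 = ((6 - 1*9) + (79/32 - 11*(2 - 5)/(3 - 5)))**2 = ((6 - 9) + (79*(1/32) - 11/(-2/(-3))))**2 = (-3 + (79/32 - 11/((-1/3*(-2)))))**2 = (-3 + (79/32 - 11/2/3))**2 = (-3 + (79/32 - 11*3/2))**2 = (-3 + (79/32 - 33/2))**2 = (-3 - 449/32)**2 = (-545/32)**2 = 297025/1024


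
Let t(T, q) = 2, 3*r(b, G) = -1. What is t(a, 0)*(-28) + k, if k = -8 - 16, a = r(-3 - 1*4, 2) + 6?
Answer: -80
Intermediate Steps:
r(b, G) = -⅓ (r(b, G) = (⅓)*(-1) = -⅓)
a = 17/3 (a = -⅓ + 6 = 17/3 ≈ 5.6667)
k = -24
t(a, 0)*(-28) + k = 2*(-28) - 24 = -56 - 24 = -80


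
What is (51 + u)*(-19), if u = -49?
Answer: -38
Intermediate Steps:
(51 + u)*(-19) = (51 - 49)*(-19) = 2*(-19) = -38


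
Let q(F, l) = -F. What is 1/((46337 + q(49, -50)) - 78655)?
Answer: -1/32367 ≈ -3.0896e-5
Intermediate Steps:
1/((46337 + q(49, -50)) - 78655) = 1/((46337 - 1*49) - 78655) = 1/((46337 - 49) - 78655) = 1/(46288 - 78655) = 1/(-32367) = -1/32367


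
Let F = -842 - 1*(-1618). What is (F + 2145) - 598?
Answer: 2323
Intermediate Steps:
F = 776 (F = -842 + 1618 = 776)
(F + 2145) - 598 = (776 + 2145) - 598 = 2921 - 598 = 2323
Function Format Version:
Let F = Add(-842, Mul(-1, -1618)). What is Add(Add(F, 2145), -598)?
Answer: 2323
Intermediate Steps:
F = 776 (F = Add(-842, 1618) = 776)
Add(Add(F, 2145), -598) = Add(Add(776, 2145), -598) = Add(2921, -598) = 2323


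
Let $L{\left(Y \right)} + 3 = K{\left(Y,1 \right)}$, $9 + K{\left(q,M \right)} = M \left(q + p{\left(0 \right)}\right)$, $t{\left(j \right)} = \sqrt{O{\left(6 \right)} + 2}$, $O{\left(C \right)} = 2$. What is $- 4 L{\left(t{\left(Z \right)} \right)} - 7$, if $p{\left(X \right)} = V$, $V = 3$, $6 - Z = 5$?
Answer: $21$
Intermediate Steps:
$Z = 1$ ($Z = 6 - 5 = 1$)
$t{\left(j \right)} = 2$ ($t{\left(j \right)} = \sqrt{2 + 2} = \sqrt{4} = 2$)
$p{\left(X \right)} = 3$
$K{\left(q,M \right)} = -9 + M \left(3 + q\right)$ ($K{\left(q,M \right)} = -9 + M \left(q + 3\right) = -9 + M \left(3 + q\right)$)
$L{\left(Y \right)} = -9 + Y$ ($L{\left(Y \right)} = -3 + \left(-9 + 3 \cdot 1 + 1 Y\right) = -3 + \left(-9 + 3 + Y\right) = -3 + \left(-6 + Y\right) = -9 + Y$)
$- 4 L{\left(t{\left(Z \right)} \right)} - 7 = - 4 \left(-9 + 2\right) - 7 = \left(-4\right) \left(-7\right) - 7 = 28 - 7 = 21$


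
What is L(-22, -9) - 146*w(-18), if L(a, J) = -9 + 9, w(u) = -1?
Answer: 146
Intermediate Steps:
L(a, J) = 0
L(-22, -9) - 146*w(-18) = 0 - 146*(-1) = 0 + 146 = 146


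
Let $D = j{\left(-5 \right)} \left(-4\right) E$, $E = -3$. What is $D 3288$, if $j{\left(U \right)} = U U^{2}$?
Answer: $-4932000$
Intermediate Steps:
$j{\left(U \right)} = U^{3}$
$D = -1500$ ($D = \left(-5\right)^{3} \left(-4\right) \left(-3\right) = \left(-125\right) \left(-4\right) \left(-3\right) = 500 \left(-3\right) = -1500$)
$D 3288 = \left(-1500\right) 3288 = -4932000$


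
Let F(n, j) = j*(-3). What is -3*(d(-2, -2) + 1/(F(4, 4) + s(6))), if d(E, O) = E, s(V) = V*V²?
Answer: 407/68 ≈ 5.9853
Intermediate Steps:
s(V) = V³
F(n, j) = -3*j
-3*(d(-2, -2) + 1/(F(4, 4) + s(6))) = -3*(-2 + 1/(-3*4 + 6³)) = -3*(-2 + 1/(-12 + 216)) = -3*(-2 + 1/204) = -3*(-407/204) = 407/68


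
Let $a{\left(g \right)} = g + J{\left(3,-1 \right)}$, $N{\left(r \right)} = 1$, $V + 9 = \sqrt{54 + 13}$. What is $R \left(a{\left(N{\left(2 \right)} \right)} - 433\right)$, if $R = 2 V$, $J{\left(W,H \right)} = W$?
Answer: $7722 - 858 \sqrt{67} \approx 698.97$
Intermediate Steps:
$V = -9 + \sqrt{67}$ ($V = -9 + \sqrt{54 + 13} = -9 + \sqrt{67} \approx -0.81465$)
$a{\left(g \right)} = 3 + g$ ($a{\left(g \right)} = g + 3 = 3 + g$)
$R = -18 + 2 \sqrt{67}$ ($R = 2 \left(-9 + \sqrt{67}\right) = -18 + 2 \sqrt{67} \approx -1.6293$)
$R \left(a{\left(N{\left(2 \right)} \right)} - 433\right) = \left(-18 + 2 \sqrt{67}\right) \left(\left(3 + 1\right) - 433\right) = \left(-18 + 2 \sqrt{67}\right) \left(4 - 433\right) = \left(-18 + 2 \sqrt{67}\right) \left(-429\right) = 7722 - 858 \sqrt{67}$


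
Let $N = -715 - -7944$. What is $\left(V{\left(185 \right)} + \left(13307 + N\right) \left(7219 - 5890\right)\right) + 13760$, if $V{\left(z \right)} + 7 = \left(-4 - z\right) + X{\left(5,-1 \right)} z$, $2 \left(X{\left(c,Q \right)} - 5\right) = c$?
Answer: $\frac{54614591}{2} \approx 2.7307 \cdot 10^{7}$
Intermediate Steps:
$N = 7229$ ($N = -715 + 7944 = 7229$)
$X{\left(c,Q \right)} = 5 + \frac{c}{2}$
$V{\left(z \right)} = -11 + \frac{13 z}{2}$ ($V{\left(z \right)} = -7 - \left(4 + z - \left(5 + \frac{1}{2} \cdot 5\right) z\right) = -7 - \left(4 + z - \left(5 + \frac{5}{2}\right) z\right) = -7 + \left(\left(-4 - z\right) + \frac{15 z}{2}\right) = -7 + \left(-4 + \frac{13 z}{2}\right) = -11 + \frac{13 z}{2}$)
$\left(V{\left(185 \right)} + \left(13307 + N\right) \left(7219 - 5890\right)\right) + 13760 = \left(\left(-11 + \frac{13}{2} \cdot 185\right) + \left(13307 + 7229\right) \left(7219 - 5890\right)\right) + 13760 = \left(\left(-11 + \frac{2405}{2}\right) + 20536 \cdot 1329\right) + 13760 = \left(\frac{2383}{2} + 27292344\right) + 13760 = \frac{54587071}{2} + 13760 = \frac{54614591}{2}$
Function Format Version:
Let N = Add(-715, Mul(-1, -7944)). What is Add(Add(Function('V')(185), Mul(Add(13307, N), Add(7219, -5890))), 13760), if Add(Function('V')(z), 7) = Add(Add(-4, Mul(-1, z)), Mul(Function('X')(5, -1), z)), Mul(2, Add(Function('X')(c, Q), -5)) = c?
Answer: Rational(54614591, 2) ≈ 2.7307e+7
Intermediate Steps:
N = 7229 (N = Add(-715, 7944) = 7229)
Function('X')(c, Q) = Add(5, Mul(Rational(1, 2), c))
Function('V')(z) = Add(-11, Mul(Rational(13, 2), z)) (Function('V')(z) = Add(-7, Add(Add(-4, Mul(-1, z)), Mul(Add(5, Mul(Rational(1, 2), 5)), z))) = Add(-7, Add(Add(-4, Mul(-1, z)), Mul(Add(5, Rational(5, 2)), z))) = Add(-7, Add(Add(-4, Mul(-1, z)), Mul(Rational(15, 2), z))) = Add(-7, Add(-4, Mul(Rational(13, 2), z))) = Add(-11, Mul(Rational(13, 2), z)))
Add(Add(Function('V')(185), Mul(Add(13307, N), Add(7219, -5890))), 13760) = Add(Add(Add(-11, Mul(Rational(13, 2), 185)), Mul(Add(13307, 7229), Add(7219, -5890))), 13760) = Add(Add(Add(-11, Rational(2405, 2)), Mul(20536, 1329)), 13760) = Add(Add(Rational(2383, 2), 27292344), 13760) = Add(Rational(54587071, 2), 13760) = Rational(54614591, 2)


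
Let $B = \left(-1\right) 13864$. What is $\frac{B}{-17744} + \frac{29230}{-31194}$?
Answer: $- \frac{5386469}{34594146} \approx -0.1557$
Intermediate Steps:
$B = -13864$
$\frac{B}{-17744} + \frac{29230}{-31194} = - \frac{13864}{-17744} + \frac{29230}{-31194} = \left(-13864\right) \left(- \frac{1}{17744}\right) + 29230 \left(- \frac{1}{31194}\right) = \frac{1733}{2218} - \frac{14615}{15597} = - \frac{5386469}{34594146}$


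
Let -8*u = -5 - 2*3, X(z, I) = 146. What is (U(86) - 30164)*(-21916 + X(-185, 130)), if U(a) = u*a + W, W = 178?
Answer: 1300441835/2 ≈ 6.5022e+8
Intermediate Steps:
u = 11/8 (u = -(-5 - 2*3)/8 = -(-5 - 6)/8 = -⅛*(-11) = 11/8 ≈ 1.3750)
U(a) = 178 + 11*a/8 (U(a) = 11*a/8 + 178 = 178 + 11*a/8)
(U(86) - 30164)*(-21916 + X(-185, 130)) = ((178 + (11/8)*86) - 30164)*(-21916 + 146) = ((178 + 473/4) - 30164)*(-21770) = (1185/4 - 30164)*(-21770) = -119471/4*(-21770) = 1300441835/2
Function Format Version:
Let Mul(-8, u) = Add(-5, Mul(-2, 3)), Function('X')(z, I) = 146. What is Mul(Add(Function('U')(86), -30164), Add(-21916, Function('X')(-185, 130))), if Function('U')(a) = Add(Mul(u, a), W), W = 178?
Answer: Rational(1300441835, 2) ≈ 6.5022e+8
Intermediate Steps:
u = Rational(11, 8) (u = Mul(Rational(-1, 8), Add(-5, Mul(-2, 3))) = Mul(Rational(-1, 8), Add(-5, -6)) = Mul(Rational(-1, 8), -11) = Rational(11, 8) ≈ 1.3750)
Function('U')(a) = Add(178, Mul(Rational(11, 8), a)) (Function('U')(a) = Add(Mul(Rational(11, 8), a), 178) = Add(178, Mul(Rational(11, 8), a)))
Mul(Add(Function('U')(86), -30164), Add(-21916, Function('X')(-185, 130))) = Mul(Add(Add(178, Mul(Rational(11, 8), 86)), -30164), Add(-21916, 146)) = Mul(Add(Add(178, Rational(473, 4)), -30164), -21770) = Mul(Add(Rational(1185, 4), -30164), -21770) = Mul(Rational(-119471, 4), -21770) = Rational(1300441835, 2)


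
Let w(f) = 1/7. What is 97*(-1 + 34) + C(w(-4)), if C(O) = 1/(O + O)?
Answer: 6409/2 ≈ 3204.5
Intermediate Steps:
w(f) = ⅐
C(O) = 1/(2*O)
97*(-1 + 34) + C(w(-4)) = 97*(-1 + 34) + 1/(2*(⅐)) = 97*33 + (½)*7 = 3201 + 7/2 = 6409/2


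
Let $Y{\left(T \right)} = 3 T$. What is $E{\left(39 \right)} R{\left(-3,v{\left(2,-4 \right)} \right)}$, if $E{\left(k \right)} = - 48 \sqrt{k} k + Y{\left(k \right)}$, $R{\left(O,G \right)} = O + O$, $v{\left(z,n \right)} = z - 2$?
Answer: $-702 + 11232 \sqrt{39} \approx 69442.0$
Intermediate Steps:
$v{\left(z,n \right)} = -2 + z$
$R{\left(O,G \right)} = 2 O$
$E{\left(k \right)} = - 48 k^{\frac{3}{2}} + 3 k$ ($E{\left(k \right)} = - 48 \sqrt{k} k + 3 k = - 48 k^{\frac{3}{2}} + 3 k$)
$E{\left(39 \right)} R{\left(-3,v{\left(2,-4 \right)} \right)} = \left(- 48 \cdot 39^{\frac{3}{2}} + 3 \cdot 39\right) 2 \left(-3\right) = \left(- 48 \cdot 39 \sqrt{39} + 117\right) \left(-6\right) = \left(- 1872 \sqrt{39} + 117\right) \left(-6\right) = \left(117 - 1872 \sqrt{39}\right) \left(-6\right) = -702 + 11232 \sqrt{39}$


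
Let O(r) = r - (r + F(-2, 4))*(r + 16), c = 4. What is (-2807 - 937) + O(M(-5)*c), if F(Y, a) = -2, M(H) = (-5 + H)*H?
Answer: -46312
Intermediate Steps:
M(H) = H*(-5 + H)
O(r) = r - (-2 + r)*(16 + r) (O(r) = r - (r - 2)*(r + 16) = r - (-2 + r)*(16 + r))
(-2807 - 937) + O(M(-5)*c) = (-2807 - 937) + (32 - (-5*(-5 - 5)*4)² - 13*(-5*(-5 - 5))*4) = -3744 + (32 - (-5*(-10)*4)² - 13*(-5*(-10))*4) = -3744 + (32 - (50*4)² - 650*4) = -3744 + (32 - 1*200² - 13*200) = -3744 + (32 - 1*40000 - 2600) = -3744 + (32 - 40000 - 2600) = -3744 - 42568 = -46312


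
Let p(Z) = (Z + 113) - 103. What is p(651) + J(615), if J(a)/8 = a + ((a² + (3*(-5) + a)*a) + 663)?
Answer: 5988685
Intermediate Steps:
J(a) = 5304 + 8*a + 8*a² + 8*a*(-15 + a) (J(a) = 8*(a + ((a² + (3*(-5) + a)*a) + 663)) = 8*(a + ((a² + (-15 + a)*a) + 663)) = 8*(a + ((a² + a*(-15 + a)) + 663)) = 8*(a + (663 + a² + a*(-15 + a))) = 8*(663 + a + a² + a*(-15 + a)) = 5304 + 8*a + 8*a² + 8*a*(-15 + a))
p(Z) = 10 + Z (p(Z) = (113 + Z) - 103 = 10 + Z)
p(651) + J(615) = (10 + 651) + (5304 - 112*615 + 16*615²) = 661 + (5304 - 68880 + 16*378225) = 661 + (5304 - 68880 + 6051600) = 661 + 5988024 = 5988685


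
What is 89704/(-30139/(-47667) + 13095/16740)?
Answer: 530214150432/8360935 ≈ 63416.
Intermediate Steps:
89704/(-30139/(-47667) + 13095/16740) = 89704/(-30139*(-1/47667) + 13095*(1/16740)) = 89704/(30139/47667 + 97/124) = 89704/(8360935/5910708) = 89704*(5910708/8360935) = 530214150432/8360935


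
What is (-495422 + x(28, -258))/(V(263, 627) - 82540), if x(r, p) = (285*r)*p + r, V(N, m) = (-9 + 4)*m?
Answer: 2554234/85675 ≈ 29.813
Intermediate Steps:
V(N, m) = -5*m
x(r, p) = r + 285*p*r (x(r, p) = 285*p*r + r = r + 285*p*r)
(-495422 + x(28, -258))/(V(263, 627) - 82540) = (-495422 + 28*(1 + 285*(-258)))/(-5*627 - 82540) = (-495422 + 28*(1 - 73530))/(-3135 - 82540) = (-495422 + 28*(-73529))/(-85675) = (-495422 - 2058812)*(-1/85675) = -2554234*(-1/85675) = 2554234/85675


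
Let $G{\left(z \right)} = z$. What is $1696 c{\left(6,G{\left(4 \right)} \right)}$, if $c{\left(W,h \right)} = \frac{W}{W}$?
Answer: $1696$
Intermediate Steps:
$c{\left(W,h \right)} = 1$
$1696 c{\left(6,G{\left(4 \right)} \right)} = 1696 \cdot 1 = 1696$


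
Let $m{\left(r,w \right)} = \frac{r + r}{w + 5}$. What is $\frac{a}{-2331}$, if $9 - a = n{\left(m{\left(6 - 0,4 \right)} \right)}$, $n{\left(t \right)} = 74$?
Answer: $\frac{65}{2331} \approx 0.027885$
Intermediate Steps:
$m{\left(r,w \right)} = \frac{2 r}{5 + w}$
$a = -65$ ($a = 9 - 74 = -65$)
$\frac{a}{-2331} = - \frac{65}{-2331} = \left(-65\right) \left(- \frac{1}{2331}\right) = \frac{65}{2331}$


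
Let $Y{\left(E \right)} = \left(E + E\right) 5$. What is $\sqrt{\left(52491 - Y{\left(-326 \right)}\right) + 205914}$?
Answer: $\sqrt{261665} \approx 511.53$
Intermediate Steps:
$Y{\left(E \right)} = 10 E$ ($Y{\left(E \right)} = 2 E 5 = 10 E$)
$\sqrt{\left(52491 - Y{\left(-326 \right)}\right) + 205914} = \sqrt{\left(52491 - 10 \left(-326\right)\right) + 205914} = \sqrt{\left(52491 - -3260\right) + 205914} = \sqrt{\left(52491 + 3260\right) + 205914} = \sqrt{55751 + 205914} = \sqrt{261665}$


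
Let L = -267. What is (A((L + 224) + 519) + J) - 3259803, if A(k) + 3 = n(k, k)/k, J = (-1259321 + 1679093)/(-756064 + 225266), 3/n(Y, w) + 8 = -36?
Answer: -18119690342977317/5558516656 ≈ -3.2598e+6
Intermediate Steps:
n(Y, w) = -3/44 (n(Y, w) = 3/(-8 - 36) = 3/(-44) = 3*(-1/44) = -3/44)
J = -209886/265399 (J = 419772/(-530798) = 419772*(-1/530798) = -209886/265399 ≈ -0.79083)
A(k) = -3 - 3/(44*k)
(A((L + 224) + 519) + J) - 3259803 = ((-3 - 3/(44*((-267 + 224) + 519))) - 209886/265399) - 3259803 = ((-3 - 3/(44*(-43 + 519))) - 209886/265399) - 3259803 = ((-3 - 3/44/476) - 209886/265399) - 3259803 = ((-3 - 3/44*1/476) - 209886/265399) - 3259803 = ((-3 - 3/20944) - 209886/265399) - 3259803 = (-62835/20944 - 209886/265399) - 3259803 = -21072198549/5558516656 - 3259803 = -18119690342977317/5558516656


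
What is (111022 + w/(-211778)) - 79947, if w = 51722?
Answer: 3290474814/105889 ≈ 31075.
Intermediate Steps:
(111022 + w/(-211778)) - 79947 = (111022 + 51722/(-211778)) - 79947 = (111022 + 51722*(-1/211778)) - 79947 = (111022 - 25861/105889) - 79947 = 11755982697/105889 - 79947 = 3290474814/105889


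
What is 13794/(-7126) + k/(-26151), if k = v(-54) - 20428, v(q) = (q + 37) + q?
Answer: -35775170/31058671 ≈ -1.1519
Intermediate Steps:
v(q) = 37 + 2*q (v(q) = (37 + q) + q = 37 + 2*q)
k = -20499 (k = (37 + 2*(-54)) - 20428 = (37 - 108) - 20428 = -71 - 20428 = -20499)
13794/(-7126) + k/(-26151) = 13794/(-7126) - 20499/(-26151) = 13794*(-1/7126) - 20499*(-1/26151) = -6897/3563 + 6833/8717 = -35775170/31058671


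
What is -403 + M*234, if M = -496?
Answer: -116467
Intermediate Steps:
-403 + M*234 = -403 - 496*234 = -403 - 116064 = -116467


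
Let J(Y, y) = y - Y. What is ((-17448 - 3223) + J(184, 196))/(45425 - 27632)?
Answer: -20659/17793 ≈ -1.1611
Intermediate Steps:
((-17448 - 3223) + J(184, 196))/(45425 - 27632) = ((-17448 - 3223) + (196 - 1*184))/(45425 - 27632) = (-20671 + (196 - 184))/17793 = (-20671 + 12)*(1/17793) = -20659*1/17793 = -20659/17793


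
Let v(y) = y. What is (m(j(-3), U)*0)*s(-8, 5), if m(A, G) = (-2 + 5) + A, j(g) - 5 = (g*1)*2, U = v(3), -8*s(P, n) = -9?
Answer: 0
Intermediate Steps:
s(P, n) = 9/8 (s(P, n) = -1/8*(-9) = 9/8)
U = 3
j(g) = 5 + 2*g (j(g) = 5 + (g*1)*2 = 5 + g*2 = 5 + 2*g)
m(A, G) = 3 + A
(m(j(-3), U)*0)*s(-8, 5) = ((3 + (5 + 2*(-3)))*0)*(9/8) = ((3 + (5 - 6))*0)*(9/8) = ((3 - 1)*0)*(9/8) = (2*0)*(9/8) = 0*(9/8) = 0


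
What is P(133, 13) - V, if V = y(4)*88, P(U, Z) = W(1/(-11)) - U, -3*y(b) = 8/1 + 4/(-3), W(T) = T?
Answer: 6184/99 ≈ 62.465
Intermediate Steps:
y(b) = -20/9 (y(b) = -(8/1 + 4/(-3))/3 = -(8*1 + 4*(-1/3))/3 = -(8 - 4/3)/3 = -1/3*20/3 = -20/9)
P(U, Z) = -1/11 - U (P(U, Z) = 1/(-11) - U = -1/11 - U)
V = -1760/9 (V = -20/9*88 = -1760/9 ≈ -195.56)
P(133, 13) - V = (-1/11 - 1*133) - 1*(-1760/9) = (-1/11 - 133) + 1760/9 = -1464/11 + 1760/9 = 6184/99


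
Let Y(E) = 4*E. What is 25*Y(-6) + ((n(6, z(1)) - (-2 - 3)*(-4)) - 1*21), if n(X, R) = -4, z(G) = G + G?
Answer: -645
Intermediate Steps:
z(G) = 2*G
25*Y(-6) + ((n(6, z(1)) - (-2 - 3)*(-4)) - 1*21) = 25*(4*(-6)) + ((-4 - (-2 - 3)*(-4)) - 1*21) = 25*(-24) + ((-4 - (-5)*(-4)) - 21) = -600 + ((-4 - 1*20) - 21) = -600 + ((-4 - 20) - 21) = -600 + (-24 - 21) = -600 - 45 = -645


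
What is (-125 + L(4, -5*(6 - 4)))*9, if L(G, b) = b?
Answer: -1215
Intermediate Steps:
(-125 + L(4, -5*(6 - 4)))*9 = (-125 - 5*(6 - 4))*9 = (-125 - 5*2)*9 = (-125 - 10)*9 = -135*9 = -1215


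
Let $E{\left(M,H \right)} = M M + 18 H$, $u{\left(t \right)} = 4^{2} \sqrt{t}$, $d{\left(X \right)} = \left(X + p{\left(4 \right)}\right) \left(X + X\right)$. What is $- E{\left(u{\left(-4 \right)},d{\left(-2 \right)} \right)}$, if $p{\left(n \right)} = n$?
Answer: $1168$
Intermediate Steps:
$d{\left(X \right)} = 2 X \left(4 + X\right)$ ($d{\left(X \right)} = \left(X + 4\right) \left(X + X\right) = \left(4 + X\right) 2 X = 2 X \left(4 + X\right)$)
$u{\left(t \right)} = 16 \sqrt{t}$
$E{\left(M,H \right)} = M^{2} + 18 H$
$- E{\left(u{\left(-4 \right)},d{\left(-2 \right)} \right)} = - (\left(16 \sqrt{-4}\right)^{2} + 18 \cdot 2 \left(-2\right) \left(4 - 2\right)) = - (\left(16 \cdot 2 i\right)^{2} + 18 \cdot 2 \left(-2\right) 2) = - (\left(32 i\right)^{2} + 18 \left(-8\right)) = - (-1024 - 144) = \left(-1\right) \left(-1168\right) = 1168$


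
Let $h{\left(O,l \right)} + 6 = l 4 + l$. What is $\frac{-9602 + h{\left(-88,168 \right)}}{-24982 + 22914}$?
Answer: $\frac{2192}{517} \approx 4.2398$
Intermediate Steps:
$h{\left(O,l \right)} = -6 + 5 l$ ($h{\left(O,l \right)} = -6 + \left(l 4 + l\right) = -6 + \left(4 l + l\right) = -6 + 5 l$)
$\frac{-9602 + h{\left(-88,168 \right)}}{-24982 + 22914} = \frac{-9602 + \left(-6 + 5 \cdot 168\right)}{-24982 + 22914} = \frac{-9602 + \left(-6 + 840\right)}{-2068} = \left(-9602 + 834\right) \left(- \frac{1}{2068}\right) = \left(-8768\right) \left(- \frac{1}{2068}\right) = \frac{2192}{517}$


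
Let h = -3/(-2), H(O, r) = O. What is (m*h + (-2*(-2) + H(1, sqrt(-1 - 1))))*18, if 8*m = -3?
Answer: 639/8 ≈ 79.875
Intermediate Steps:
m = -3/8 (m = (1/8)*(-3) = -3/8 ≈ -0.37500)
h = 3/2 (h = -3*(-1/2) = 3/2 ≈ 1.5000)
(m*h + (-2*(-2) + H(1, sqrt(-1 - 1))))*18 = (-3/8*3/2 + (-2*(-2) + 1))*18 = (-9/16 + (4 + 1))*18 = (-9/16 + 5)*18 = (71/16)*18 = 639/8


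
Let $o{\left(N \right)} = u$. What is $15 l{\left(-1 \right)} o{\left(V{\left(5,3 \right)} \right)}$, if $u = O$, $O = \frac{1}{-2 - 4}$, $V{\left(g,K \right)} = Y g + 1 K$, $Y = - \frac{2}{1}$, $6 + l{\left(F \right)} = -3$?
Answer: $\frac{45}{2} \approx 22.5$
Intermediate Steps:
$l{\left(F \right)} = -9$ ($l{\left(F \right)} = -6 - 3 = -9$)
$Y = -2$ ($Y = \left(-2\right) 1 = -2$)
$V{\left(g,K \right)} = K - 2 g$ ($V{\left(g,K \right)} = - 2 g + 1 K = - 2 g + K = K - 2 g$)
$O = - \frac{1}{6}$ ($O = \frac{1}{-6} = - \frac{1}{6} \approx -0.16667$)
$u = - \frac{1}{6} \approx -0.16667$
$o{\left(N \right)} = - \frac{1}{6}$
$15 l{\left(-1 \right)} o{\left(V{\left(5,3 \right)} \right)} = 15 \left(-9\right) \left(- \frac{1}{6}\right) = \left(-135\right) \left(- \frac{1}{6}\right) = \frac{45}{2}$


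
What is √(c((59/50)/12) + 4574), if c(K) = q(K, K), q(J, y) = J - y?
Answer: √4574 ≈ 67.631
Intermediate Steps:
c(K) = 0 (c(K) = K - K = 0)
√(c((59/50)/12) + 4574) = √(0 + 4574) = √4574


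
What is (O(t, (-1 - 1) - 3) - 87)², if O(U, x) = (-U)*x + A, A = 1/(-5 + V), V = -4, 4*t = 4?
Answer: 546121/81 ≈ 6742.2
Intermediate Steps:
t = 1 (t = (¼)*4 = 1)
A = -⅑ (A = 1/(-5 - 4) = 1/(-9) = -⅑ ≈ -0.11111)
O(U, x) = -⅑ - U*x (O(U, x) = (-U)*x - ⅑ = -U*x - ⅑ = -⅑ - U*x)
(O(t, (-1 - 1) - 3) - 87)² = ((-⅑ - 1*1*((-1 - 1) - 3)) - 87)² = ((-⅑ - 1*1*(-2 - 3)) - 87)² = ((-⅑ - 1*1*(-5)) - 87)² = ((-⅑ + 5) - 87)² = (44/9 - 87)² = (-739/9)² = 546121/81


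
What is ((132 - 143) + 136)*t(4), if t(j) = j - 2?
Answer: 250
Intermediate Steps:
t(j) = -2 + j
((132 - 143) + 136)*t(4) = ((132 - 143) + 136)*(-2 + 4) = (-11 + 136)*2 = 125*2 = 250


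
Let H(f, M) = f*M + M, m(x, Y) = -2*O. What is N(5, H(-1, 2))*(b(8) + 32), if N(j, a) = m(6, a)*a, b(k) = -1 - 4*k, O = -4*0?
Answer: 0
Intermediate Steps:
O = 0
m(x, Y) = 0 (m(x, Y) = -2*0 = 0)
H(f, M) = M + M*f (H(f, M) = M*f + M = M + M*f)
b(k) = -1 - 4*k
N(j, a) = 0 (N(j, a) = 0*a = 0)
N(5, H(-1, 2))*(b(8) + 32) = 0*((-1 - 4*8) + 32) = 0*((-1 - 32) + 32) = 0*(-33 + 32) = 0*(-1) = 0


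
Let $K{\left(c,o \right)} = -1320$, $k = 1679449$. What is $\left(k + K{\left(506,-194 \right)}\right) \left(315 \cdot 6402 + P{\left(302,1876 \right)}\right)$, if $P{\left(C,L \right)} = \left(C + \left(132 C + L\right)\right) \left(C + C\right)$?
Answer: $45997512533742$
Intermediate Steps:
$P{\left(C,L \right)} = 2 C \left(L + 133 C\right)$ ($P{\left(C,L \right)} = \left(C + \left(L + 132 C\right)\right) 2 C = \left(L + 133 C\right) 2 C = 2 C \left(L + 133 C\right)$)
$\left(k + K{\left(506,-194 \right)}\right) \left(315 \cdot 6402 + P{\left(302,1876 \right)}\right) = \left(1679449 - 1320\right) \left(315 \cdot 6402 + 2 \cdot 302 \left(1876 + 133 \cdot 302\right)\right) = 1678129 \left(2016630 + 2 \cdot 302 \left(1876 + 40166\right)\right) = 1678129 \left(2016630 + 2 \cdot 302 \cdot 42042\right) = 1678129 \left(2016630 + 25393368\right) = 1678129 \cdot 27409998 = 45997512533742$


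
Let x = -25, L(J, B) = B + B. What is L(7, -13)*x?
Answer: 650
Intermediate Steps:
L(J, B) = 2*B
L(7, -13)*x = (2*(-13))*(-25) = -26*(-25) = 650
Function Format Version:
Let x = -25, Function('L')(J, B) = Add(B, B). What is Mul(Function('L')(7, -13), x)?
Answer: 650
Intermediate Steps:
Function('L')(J, B) = Mul(2, B)
Mul(Function('L')(7, -13), x) = Mul(Mul(2, -13), -25) = Mul(-26, -25) = 650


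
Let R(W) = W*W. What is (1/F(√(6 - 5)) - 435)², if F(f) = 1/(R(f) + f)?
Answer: 187489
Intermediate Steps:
R(W) = W²
F(f) = 1/(f + f²) (F(f) = 1/(f² + f) = 1/(f + f²))
(1/F(√(6 - 5)) - 435)² = (1/(1/((√(6 - 5))*(1 + √(6 - 5)))) - 435)² = (1/(1/((√1)*(1 + √1))) - 435)² = (1/(1/(1*(1 + 1))) - 435)² = (1/(1/2) - 435)² = (1/(1*(½)) - 435)² = (1/(½) - 435)² = (2 - 435)² = (-433)² = 187489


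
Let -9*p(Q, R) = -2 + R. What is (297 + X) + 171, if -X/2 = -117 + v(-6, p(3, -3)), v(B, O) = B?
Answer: 714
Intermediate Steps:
p(Q, R) = 2/9 - R/9 (p(Q, R) = -(-2 + R)/9 = 2/9 - R/9)
X = 246 (X = -2*(-117 - 6) = -2*(-123) = 246)
(297 + X) + 171 = (297 + 246) + 171 = 543 + 171 = 714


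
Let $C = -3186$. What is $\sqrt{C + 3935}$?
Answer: $\sqrt{749} \approx 27.368$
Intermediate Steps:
$\sqrt{C + 3935} = \sqrt{-3186 + 3935} = \sqrt{749}$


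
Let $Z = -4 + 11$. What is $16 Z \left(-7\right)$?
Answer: $-784$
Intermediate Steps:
$Z = 7$
$16 Z \left(-7\right) = 16 \cdot 7 \left(-7\right) = 112 \left(-7\right) = -784$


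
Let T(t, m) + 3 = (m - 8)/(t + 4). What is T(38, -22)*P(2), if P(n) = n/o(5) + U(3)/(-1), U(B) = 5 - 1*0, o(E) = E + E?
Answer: 624/35 ≈ 17.829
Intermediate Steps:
o(E) = 2*E
U(B) = 5 (U(B) = 5 + 0 = 5)
P(n) = -5 + n/10 (P(n) = n/((2*5)) + 5/(-1) = n/10 + 5*(-1) = n*(⅒) - 5 = n/10 - 5 = -5 + n/10)
T(t, m) = -3 + (-8 + m)/(4 + t) (T(t, m) = -3 + (m - 8)/(t + 4) = -3 + (-8 + m)/(4 + t))
T(38, -22)*P(2) = ((-20 - 22 - 3*38)/(4 + 38))*(-5 + (⅒)*2) = ((-20 - 22 - 114)/42)*(-5 + ⅕) = ((1/42)*(-156))*(-24/5) = -26/7*(-24/5) = 624/35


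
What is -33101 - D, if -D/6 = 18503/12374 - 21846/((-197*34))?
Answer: -685270042316/20720263 ≈ -33072.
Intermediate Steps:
D = -591383247/20720263 (D = -6*(18503/12374 - 21846/((-197*34))) = -6*(18503*(1/12374) - 21846/(-6698)) = -6*(18503/12374 - 21846*(-1/6698)) = -6*(18503/12374 + 10923/3349) = -6*197127749/41440526 = -591383247/20720263 ≈ -28.541)
-33101 - D = -33101 - 1*(-591383247/20720263) = -33101 + 591383247/20720263 = -685270042316/20720263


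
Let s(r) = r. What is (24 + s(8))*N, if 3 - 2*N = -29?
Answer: 512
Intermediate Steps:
N = 16 (N = 3/2 - ½*(-29) = 3/2 + 29/2 = 16)
(24 + s(8))*N = (24 + 8)*16 = 32*16 = 512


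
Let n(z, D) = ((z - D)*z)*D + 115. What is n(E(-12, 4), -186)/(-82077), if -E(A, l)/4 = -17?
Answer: 3212477/82077 ≈ 39.140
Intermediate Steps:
E(A, l) = 68 (E(A, l) = -4*(-17) = 68)
n(z, D) = 115 + D*z*(z - D) (n(z, D) = (z*(z - D))*D + 115 = D*z*(z - D) + 115 = 115 + D*z*(z - D))
n(E(-12, 4), -186)/(-82077) = (115 - 186*68² - 1*68*(-186)²)/(-82077) = (115 - 186*4624 - 1*68*34596)*(-1/82077) = (115 - 860064 - 2352528)*(-1/82077) = -3212477*(-1/82077) = 3212477/82077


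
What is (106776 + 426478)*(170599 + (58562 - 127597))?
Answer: 54159409256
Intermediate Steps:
(106776 + 426478)*(170599 + (58562 - 127597)) = 533254*(170599 - 69035) = 533254*101564 = 54159409256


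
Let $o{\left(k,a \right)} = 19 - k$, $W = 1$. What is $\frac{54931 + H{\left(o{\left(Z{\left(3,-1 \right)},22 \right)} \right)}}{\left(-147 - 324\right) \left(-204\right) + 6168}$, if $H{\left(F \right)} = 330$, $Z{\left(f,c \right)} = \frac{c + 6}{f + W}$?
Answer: $\frac{55261}{102252} \approx 0.54044$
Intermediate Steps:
$Z{\left(f,c \right)} = \frac{6 + c}{1 + f}$ ($Z{\left(f,c \right)} = \frac{c + 6}{f + 1} = \frac{6 + c}{1 + f}$)
$\frac{54931 + H{\left(o{\left(Z{\left(3,-1 \right)},22 \right)} \right)}}{\left(-147 - 324\right) \left(-204\right) + 6168} = \frac{54931 + 330}{\left(-147 - 324\right) \left(-204\right) + 6168} = \frac{55261}{\left(-471\right) \left(-204\right) + 6168} = \frac{55261}{96084 + 6168} = \frac{55261}{102252}$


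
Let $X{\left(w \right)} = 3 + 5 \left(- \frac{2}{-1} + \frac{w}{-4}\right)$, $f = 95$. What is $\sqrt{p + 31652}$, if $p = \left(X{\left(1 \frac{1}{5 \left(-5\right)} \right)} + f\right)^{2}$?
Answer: $\frac{\sqrt{17330721}}{20} \approx 208.15$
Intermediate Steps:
$X{\left(w \right)} = 13 - \frac{5 w}{4}$ ($X{\left(w \right)} = 3 + 5 \left(\left(-2\right) \left(-1\right) + w \left(- \frac{1}{4}\right)\right) = 3 + 5 \left(2 - \frac{w}{4}\right) = 3 - \left(-10 + \frac{5 w}{4}\right) = 13 - \frac{5 w}{4}$)
$p = \frac{4669921}{400}$ ($p = \left(\left(13 - \frac{5 \cdot 1 \frac{1}{5 \left(-5\right)}}{4}\right) + 95\right)^{2} = \left(\left(13 - \frac{5 \cdot 1 \frac{1}{-25}}{4}\right) + 95\right)^{2} = \left(\left(13 - \frac{5 \cdot 1 \left(- \frac{1}{25}\right)}{4}\right) + 95\right)^{2} = \left(\left(13 - - \frac{1}{20}\right) + 95\right)^{2} = \left(\left(13 + \frac{1}{20}\right) + 95\right)^{2} = \left(\frac{261}{20} + 95\right)^{2} = \left(\frac{2161}{20}\right)^{2} = \frac{4669921}{400} \approx 11675.0$)
$\sqrt{p + 31652} = \sqrt{\frac{4669921}{400} + 31652} = \sqrt{\frac{17330721}{400}} = \frac{\sqrt{17330721}}{20}$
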